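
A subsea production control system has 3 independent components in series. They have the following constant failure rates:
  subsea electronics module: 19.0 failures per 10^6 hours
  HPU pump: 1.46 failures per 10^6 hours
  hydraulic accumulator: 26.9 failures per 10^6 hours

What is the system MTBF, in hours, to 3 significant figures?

21100

Series of exponential components: λ_sys = Σ λ_i
λ_sys = 0.0000190 + 0.00000146 + 0.0000269 = 4.7360e-05 /h
MTBF = 1 / λ_sys = 21100 h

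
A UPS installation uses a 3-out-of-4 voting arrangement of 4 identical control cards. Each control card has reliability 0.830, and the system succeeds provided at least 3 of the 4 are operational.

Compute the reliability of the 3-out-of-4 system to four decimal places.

0.8634

R = Σ_{i=3}^{4} C(4,i) p^i (1−p)^{4−i} with p = 0.830
C(4,3)·0.830^3·0.170^1 = 0.388815
C(4,4)·0.830^4·0.170^0 = 0.474583
Sum = 0.8634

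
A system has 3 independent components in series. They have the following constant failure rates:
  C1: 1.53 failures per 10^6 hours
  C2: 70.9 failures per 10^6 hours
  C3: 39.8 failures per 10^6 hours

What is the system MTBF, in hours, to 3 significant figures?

8910

Series of exponential components: λ_sys = Σ λ_i
λ_sys = 0.00000153 + 0.0000709 + 0.0000398 = 1.1223e-04 /h
MTBF = 1 / λ_sys = 8910 h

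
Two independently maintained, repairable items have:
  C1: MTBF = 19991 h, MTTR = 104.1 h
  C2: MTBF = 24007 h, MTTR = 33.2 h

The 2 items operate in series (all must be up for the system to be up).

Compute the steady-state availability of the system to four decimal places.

0.9934

A(C1) = MTBF/(MTBF+MTTR) = 19991/(19991+104.1) = 0.994820
A(C2) = MTBF/(MTBF+MTTR) = 24007/(24007+33.2) = 0.998619
Series availability: 0.994820 × 0.998619 = 0.9934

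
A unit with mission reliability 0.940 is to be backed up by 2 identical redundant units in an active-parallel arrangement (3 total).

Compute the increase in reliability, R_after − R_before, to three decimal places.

R_before = 0.940
R_after = 1 − (1 − 0.940)^3 = 1.000
ΔR = 1.000 − 0.940 = 0.060

0.060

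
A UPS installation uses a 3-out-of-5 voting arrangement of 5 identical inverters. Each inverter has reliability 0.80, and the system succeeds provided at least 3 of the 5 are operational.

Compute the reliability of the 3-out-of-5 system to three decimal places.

R = Σ_{i=3}^{5} C(5,i) p^i (1−p)^{5−i} with p = 0.80
C(5,3)·0.80^3·0.20^2 = 0.20480
C(5,4)·0.80^4·0.20^1 = 0.40960
C(5,5)·0.80^5·0.20^0 = 0.32768
Sum = 0.942

0.942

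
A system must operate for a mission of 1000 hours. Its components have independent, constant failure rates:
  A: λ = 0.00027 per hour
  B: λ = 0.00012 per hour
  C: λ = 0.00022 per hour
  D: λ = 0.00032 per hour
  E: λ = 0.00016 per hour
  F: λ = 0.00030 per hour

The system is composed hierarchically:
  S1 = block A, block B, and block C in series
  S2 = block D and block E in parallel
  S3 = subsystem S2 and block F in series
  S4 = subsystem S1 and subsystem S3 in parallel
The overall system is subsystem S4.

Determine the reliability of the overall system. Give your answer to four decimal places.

0.8679

R(A) = exp(−0.00027 × 1000) = 0.763379
R(B) = exp(−0.00012 × 1000) = 0.886920
R(C) = exp(−0.00022 × 1000) = 0.802519
R(D) = exp(−0.00032 × 1000) = 0.726149
R(E) = exp(−0.00016 × 1000) = 0.852144
R(F) = exp(−0.00030 × 1000) = 0.740818
Series (A, B, and C): 0.763379 × 0.886920 × 0.802519 = 0.543350
Parallel (D and E): 1 − (1 − 0.726149)(1 − 0.852144) = 0.959509
Series ([0.959509] and F): 0.959509 × 0.740818 = 0.710822
Parallel ([0.543350] and [0.710822]): 1 − (1 − 0.543350)(1 − 0.710822) = 0.8679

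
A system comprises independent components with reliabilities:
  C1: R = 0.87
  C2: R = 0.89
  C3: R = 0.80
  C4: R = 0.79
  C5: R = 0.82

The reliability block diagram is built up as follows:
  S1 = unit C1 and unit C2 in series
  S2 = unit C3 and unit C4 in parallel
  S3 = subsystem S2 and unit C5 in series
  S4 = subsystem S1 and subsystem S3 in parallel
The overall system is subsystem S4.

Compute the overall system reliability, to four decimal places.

Series (C1 and C2): 0.870000 × 0.890000 = 0.774300
Parallel (C3 and C4): 1 − (1 − 0.800000)(1 − 0.790000) = 0.958000
Series ([0.958000] and C5): 0.958000 × 0.820000 = 0.785560
Parallel ([0.774300] and [0.785560]): 1 − (1 − 0.774300)(1 − 0.785560) = 0.9516

0.9516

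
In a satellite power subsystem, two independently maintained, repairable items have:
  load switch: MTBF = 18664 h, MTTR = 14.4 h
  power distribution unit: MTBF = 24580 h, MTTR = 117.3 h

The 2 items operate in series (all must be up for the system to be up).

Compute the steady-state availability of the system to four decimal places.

A(load switch) = MTBF/(MTBF+MTTR) = 18664/(18664+14.4) = 0.999229
A(power distribution unit) = MTBF/(MTBF+MTTR) = 24580/(24580+117.3) = 0.995250
Series availability: 0.999229 × 0.995250 = 0.9945

0.9945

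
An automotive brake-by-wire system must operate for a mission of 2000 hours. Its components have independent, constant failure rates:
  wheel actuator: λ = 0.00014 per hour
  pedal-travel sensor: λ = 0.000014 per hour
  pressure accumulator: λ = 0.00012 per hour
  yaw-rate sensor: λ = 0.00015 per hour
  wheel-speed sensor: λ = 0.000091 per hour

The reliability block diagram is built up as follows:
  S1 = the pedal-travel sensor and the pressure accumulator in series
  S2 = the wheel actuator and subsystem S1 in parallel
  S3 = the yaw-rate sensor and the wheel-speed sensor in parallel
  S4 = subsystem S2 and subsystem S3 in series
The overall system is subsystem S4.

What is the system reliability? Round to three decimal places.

0.902

R(wheel actuator) = exp(−0.00014 × 2000) = 0.75578
R(pedal-travel sensor) = exp(−0.000014 × 2000) = 0.97239
R(pressure accumulator) = exp(−0.00012 × 2000) = 0.78663
R(yaw-rate sensor) = exp(−0.00015 × 2000) = 0.74082
R(wheel-speed sensor) = exp(−0.000091 × 2000) = 0.83360
Series (pedal-travel sensor and pressure accumulator): 0.97239 × 0.78663 = 0.76491
Parallel (wheel actuator and [0.76491]): 1 − (1 − 0.75578)(1 − 0.76491) = 0.94259
Parallel (yaw-rate sensor and wheel-speed sensor): 1 − (1 − 0.74082)(1 − 0.83360) = 0.95687
Series ([0.94259] and [0.95687]): 0.94259 × 0.95687 = 0.902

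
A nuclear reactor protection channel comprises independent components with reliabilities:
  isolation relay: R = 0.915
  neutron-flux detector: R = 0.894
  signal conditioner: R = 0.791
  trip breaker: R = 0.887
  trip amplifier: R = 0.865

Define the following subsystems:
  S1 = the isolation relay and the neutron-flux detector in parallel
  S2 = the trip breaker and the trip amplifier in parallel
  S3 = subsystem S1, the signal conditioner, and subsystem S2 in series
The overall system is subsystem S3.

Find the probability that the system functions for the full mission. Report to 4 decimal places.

0.7719

Parallel (isolation relay and neutron-flux detector): 1 − (1 − 0.915000)(1 − 0.894000) = 0.990990
Parallel (trip breaker and trip amplifier): 1 − (1 − 0.887000)(1 − 0.865000) = 0.984745
Series ([0.990990], signal conditioner, and [0.984745]): 0.990990 × 0.791000 × 0.984745 = 0.7719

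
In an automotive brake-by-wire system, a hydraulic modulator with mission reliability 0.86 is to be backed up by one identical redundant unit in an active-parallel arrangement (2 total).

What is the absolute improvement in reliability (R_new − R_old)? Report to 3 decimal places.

0.120

R_before = 0.86
R_after = 1 − (1 − 0.86)^2 = 0.980
ΔR = 0.980 − 0.86 = 0.120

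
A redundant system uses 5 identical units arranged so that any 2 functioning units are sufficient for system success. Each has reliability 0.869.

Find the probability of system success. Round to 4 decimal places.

0.9987

R = Σ_{i=2}^{5} C(5,i) p^i (1−p)^{5−i} with p = 0.869
C(5,2)·0.869^2·0.131^3 = 0.016977
C(5,3)·0.869^3·0.131^2 = 0.112616
C(5,4)·0.869^4·0.131^1 = 0.373526
C(5,5)·0.869^5·0.131^0 = 0.495563
Sum = 0.9987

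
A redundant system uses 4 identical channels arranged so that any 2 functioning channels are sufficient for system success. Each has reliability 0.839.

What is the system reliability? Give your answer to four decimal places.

R = Σ_{i=2}^{4} C(4,i) p^i (1−p)^{4−i} with p = 0.839
C(4,2)·0.839^2·0.161^2 = 0.109478
C(4,3)·0.839^3·0.161^1 = 0.380340
C(4,4)·0.839^4·0.161^0 = 0.495505
Sum = 0.9853

0.9853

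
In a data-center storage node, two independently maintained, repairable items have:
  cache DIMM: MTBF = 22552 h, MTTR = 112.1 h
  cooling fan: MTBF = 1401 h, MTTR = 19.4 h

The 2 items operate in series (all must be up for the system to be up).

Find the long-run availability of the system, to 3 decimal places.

0.981

A(cache DIMM) = MTBF/(MTBF+MTTR) = 22552/(22552+112.1) = 0.995054
A(cooling fan) = MTBF/(MTBF+MTTR) = 1401/(1401+19.4) = 0.986342
Series availability: 0.995054 × 0.986342 = 0.981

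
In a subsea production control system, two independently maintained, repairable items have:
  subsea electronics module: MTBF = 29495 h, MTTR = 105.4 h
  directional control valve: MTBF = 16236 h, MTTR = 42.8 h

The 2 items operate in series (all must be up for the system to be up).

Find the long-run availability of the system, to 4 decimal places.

A(subsea electronics module) = MTBF/(MTBF+MTTR) = 29495/(29495+105.4) = 0.996439
A(directional control valve) = MTBF/(MTBF+MTTR) = 16236/(16236+42.8) = 0.997371
Series availability: 0.996439 × 0.997371 = 0.9938

0.9938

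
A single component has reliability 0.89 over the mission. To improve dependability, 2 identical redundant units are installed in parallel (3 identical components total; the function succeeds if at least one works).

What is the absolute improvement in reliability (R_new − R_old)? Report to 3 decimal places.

0.109

R_before = 0.89
R_after = 1 − (1 − 0.89)^3 = 0.999
ΔR = 0.999 − 0.89 = 0.109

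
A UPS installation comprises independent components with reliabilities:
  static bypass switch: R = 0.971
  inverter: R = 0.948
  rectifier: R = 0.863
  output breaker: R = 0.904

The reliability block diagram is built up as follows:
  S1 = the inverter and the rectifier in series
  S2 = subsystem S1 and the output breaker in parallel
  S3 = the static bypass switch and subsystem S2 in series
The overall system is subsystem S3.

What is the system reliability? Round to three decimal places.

Series (inverter and rectifier): 0.94800 × 0.86300 = 0.81812
Parallel ([0.81812] and output breaker): 1 − (1 − 0.81812)(1 − 0.90400) = 0.98254
Series (static bypass switch and [0.98254]): 0.97100 × 0.98254 = 0.954

0.954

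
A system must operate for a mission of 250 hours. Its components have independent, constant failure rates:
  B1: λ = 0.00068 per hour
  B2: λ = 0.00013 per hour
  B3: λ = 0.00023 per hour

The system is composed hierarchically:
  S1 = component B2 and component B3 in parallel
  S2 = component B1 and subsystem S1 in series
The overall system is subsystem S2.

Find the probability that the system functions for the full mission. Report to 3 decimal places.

R(B1) = exp(−0.00068 × 250) = 0.84366
R(B2) = exp(−0.00013 × 250) = 0.96802
R(B3) = exp(−0.00023 × 250) = 0.94412
Parallel (B2 and B3): 1 − (1 − 0.96802)(1 − 0.94412) = 0.99821
Series (B1 and [0.99821]): 0.84366 × 0.99821 = 0.842

0.842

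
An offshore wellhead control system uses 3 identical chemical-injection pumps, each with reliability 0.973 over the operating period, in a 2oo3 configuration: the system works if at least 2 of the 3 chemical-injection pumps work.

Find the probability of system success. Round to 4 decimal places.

0.9979

R = Σ_{i=2}^{3} C(3,i) p^i (1−p)^{3−i} with p = 0.973
C(3,2)·0.973^2·0.027^1 = 0.076685
C(3,3)·0.973^3·0.027^0 = 0.921167
Sum = 0.9979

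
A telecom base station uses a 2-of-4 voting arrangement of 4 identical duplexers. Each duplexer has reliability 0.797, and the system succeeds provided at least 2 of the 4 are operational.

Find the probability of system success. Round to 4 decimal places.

R = Σ_{i=2}^{4} C(4,i) p^i (1−p)^{4−i} with p = 0.797
C(4,2)·0.797^2·0.203^2 = 0.157058
C(4,3)·0.797^3·0.203^1 = 0.411084
C(4,4)·0.797^4·0.203^0 = 0.403490
Sum = 0.9716

0.9716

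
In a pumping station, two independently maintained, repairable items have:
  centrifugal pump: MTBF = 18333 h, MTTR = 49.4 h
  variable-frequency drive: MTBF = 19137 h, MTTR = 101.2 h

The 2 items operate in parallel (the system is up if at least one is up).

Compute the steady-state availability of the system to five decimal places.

A(centrifugal pump) = MTBF/(MTBF+MTTR) = 18333/(18333+49.4) = 0.997313
A(variable-frequency drive) = MTBF/(MTBF+MTTR) = 19137/(19137+101.2) = 0.994740
Parallel availability: 1 − (1 − 0.997313)(1 − 0.994740) = 0.99999

0.99999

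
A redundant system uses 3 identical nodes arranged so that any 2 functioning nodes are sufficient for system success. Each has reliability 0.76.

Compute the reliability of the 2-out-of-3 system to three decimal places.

0.855

R = Σ_{i=2}^{3} C(3,i) p^i (1−p)^{3−i} with p = 0.76
C(3,2)·0.76^2·0.24^1 = 0.41587
C(3,3)·0.76^3·0.24^0 = 0.43898
Sum = 0.855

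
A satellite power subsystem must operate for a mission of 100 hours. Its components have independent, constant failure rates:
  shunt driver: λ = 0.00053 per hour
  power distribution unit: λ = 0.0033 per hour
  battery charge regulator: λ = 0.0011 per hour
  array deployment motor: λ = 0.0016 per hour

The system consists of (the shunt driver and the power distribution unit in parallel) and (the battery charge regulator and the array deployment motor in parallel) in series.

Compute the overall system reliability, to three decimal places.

0.970

R(shunt driver) = exp(−0.00053 × 100) = 0.94838
R(power distribution unit) = exp(−0.0033 × 100) = 0.71892
R(battery charge regulator) = exp(−0.0011 × 100) = 0.89583
R(array deployment motor) = exp(−0.0016 × 100) = 0.85214
Parallel (shunt driver and power distribution unit): 1 − (1 − 0.94838)(1 − 0.71892) = 0.98549
Parallel (battery charge regulator and array deployment motor): 1 − (1 − 0.89583)(1 − 0.85214) = 0.98460
Series ([0.98549] and [0.98460]): 0.98549 × 0.98460 = 0.970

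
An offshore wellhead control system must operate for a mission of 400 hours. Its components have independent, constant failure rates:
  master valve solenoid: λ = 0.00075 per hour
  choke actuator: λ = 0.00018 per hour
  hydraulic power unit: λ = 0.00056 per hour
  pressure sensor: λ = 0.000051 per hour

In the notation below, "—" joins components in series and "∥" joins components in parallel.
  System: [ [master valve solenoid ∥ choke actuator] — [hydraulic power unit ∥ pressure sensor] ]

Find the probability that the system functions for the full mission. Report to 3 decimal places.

R(master valve solenoid) = exp(−0.00075 × 400) = 0.74082
R(choke actuator) = exp(−0.00018 × 400) = 0.93053
R(hydraulic power unit) = exp(−0.00056 × 400) = 0.79932
R(pressure sensor) = exp(−0.000051 × 400) = 0.97981
Parallel (master valve solenoid and choke actuator): 1 − (1 − 0.74082)(1 − 0.93053) = 0.98199
Parallel (hydraulic power unit and pressure sensor): 1 − (1 − 0.79932)(1 − 0.97981) = 0.99595
Series ([0.98199] and [0.99595]): 0.98199 × 0.99595 = 0.978

0.978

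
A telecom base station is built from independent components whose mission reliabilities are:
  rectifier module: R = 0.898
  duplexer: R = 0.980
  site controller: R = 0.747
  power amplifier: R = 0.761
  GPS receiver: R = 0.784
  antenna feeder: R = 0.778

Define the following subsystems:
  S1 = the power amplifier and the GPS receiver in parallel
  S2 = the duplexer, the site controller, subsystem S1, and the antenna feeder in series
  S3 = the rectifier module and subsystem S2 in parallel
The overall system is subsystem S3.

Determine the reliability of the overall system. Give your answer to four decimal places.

0.9531

Parallel (power amplifier and GPS receiver): 1 − (1 − 0.761000)(1 − 0.784000) = 0.948376
Series (duplexer, site controller, [0.948376], and antenna feeder): 0.980000 × 0.747000 × 0.948376 × 0.778000 = 0.540141
Parallel (rectifier module and [0.540141]): 1 − (1 − 0.898000)(1 − 0.540141) = 0.9531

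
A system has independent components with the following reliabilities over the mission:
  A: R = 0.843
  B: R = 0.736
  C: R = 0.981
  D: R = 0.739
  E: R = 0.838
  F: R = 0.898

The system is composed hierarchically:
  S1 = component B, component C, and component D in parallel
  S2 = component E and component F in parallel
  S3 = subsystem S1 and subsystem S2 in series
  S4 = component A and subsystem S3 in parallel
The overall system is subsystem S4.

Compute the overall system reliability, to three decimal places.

Parallel (B, C, and D): 1 − (1 − 0.73600)(1 − 0.98100)(1 − 0.73900) = 0.99869
Parallel (E and F): 1 − (1 − 0.83800)(1 − 0.89800) = 0.98348
Series ([0.99869] and [0.98348]): 0.99869 × 0.98348 = 0.98219
Parallel (A and [0.98219]): 1 − (1 − 0.84300)(1 − 0.98219) = 0.997

0.997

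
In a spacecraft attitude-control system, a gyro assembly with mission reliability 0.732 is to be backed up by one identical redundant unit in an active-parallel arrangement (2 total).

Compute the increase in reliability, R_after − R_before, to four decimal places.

R_before = 0.732
R_after = 1 − (1 − 0.732)^2 = 0.9282
ΔR = 0.9282 − 0.732 = 0.1962

0.1962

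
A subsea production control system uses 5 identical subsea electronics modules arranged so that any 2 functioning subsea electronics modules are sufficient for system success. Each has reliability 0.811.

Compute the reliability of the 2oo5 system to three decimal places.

0.995

R = Σ_{i=2}^{5} C(5,i) p^i (1−p)^{5−i} with p = 0.811
C(5,2)·0.811^2·0.189^3 = 0.04440
C(5,3)·0.811^3·0.189^2 = 0.19054
C(5,4)·0.811^4·0.189^1 = 0.40880
C(5,5)·0.811^5·0.189^0 = 0.35084
Sum = 0.995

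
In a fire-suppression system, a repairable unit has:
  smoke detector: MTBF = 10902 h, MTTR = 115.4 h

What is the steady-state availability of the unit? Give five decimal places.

A(smoke detector) = MTBF/(MTBF+MTTR) = 10902/(10902+115.4) = 0.98953

0.98953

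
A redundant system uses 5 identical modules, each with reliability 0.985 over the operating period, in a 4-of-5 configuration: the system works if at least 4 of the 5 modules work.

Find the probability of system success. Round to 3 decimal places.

0.998

R = Σ_{i=4}^{5} C(5,i) p^i (1−p)^{5−i} with p = 0.985
C(5,4)·0.985^4·0.015^1 = 0.07060
C(5,5)·0.985^5·0.015^0 = 0.92722
Sum = 0.998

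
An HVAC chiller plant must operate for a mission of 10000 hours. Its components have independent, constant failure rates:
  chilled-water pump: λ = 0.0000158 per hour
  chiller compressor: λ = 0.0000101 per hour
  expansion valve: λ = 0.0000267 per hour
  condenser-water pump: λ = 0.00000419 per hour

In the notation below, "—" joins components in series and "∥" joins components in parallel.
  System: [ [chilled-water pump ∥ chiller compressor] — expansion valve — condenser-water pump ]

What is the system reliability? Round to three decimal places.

0.724

R(chilled-water pump) = exp(−0.0000158 × 10000) = 0.85385
R(chiller compressor) = exp(−0.0000101 × 10000) = 0.90393
R(expansion valve) = exp(−0.0000267 × 10000) = 0.76567
R(condenser-water pump) = exp(−0.00000419 × 10000) = 0.95897
Parallel (chilled-water pump and chiller compressor): 1 − (1 − 0.85385)(1 − 0.90393) = 0.98596
Series ([0.98596], expansion valve, and condenser-water pump): 0.98596 × 0.76567 × 0.95897 = 0.724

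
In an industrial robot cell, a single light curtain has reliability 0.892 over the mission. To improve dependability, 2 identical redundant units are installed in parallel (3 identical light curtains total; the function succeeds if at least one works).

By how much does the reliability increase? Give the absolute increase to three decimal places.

0.107

R_before = 0.892
R_after = 1 − (1 − 0.892)^3 = 0.999
ΔR = 0.999 − 0.892 = 0.107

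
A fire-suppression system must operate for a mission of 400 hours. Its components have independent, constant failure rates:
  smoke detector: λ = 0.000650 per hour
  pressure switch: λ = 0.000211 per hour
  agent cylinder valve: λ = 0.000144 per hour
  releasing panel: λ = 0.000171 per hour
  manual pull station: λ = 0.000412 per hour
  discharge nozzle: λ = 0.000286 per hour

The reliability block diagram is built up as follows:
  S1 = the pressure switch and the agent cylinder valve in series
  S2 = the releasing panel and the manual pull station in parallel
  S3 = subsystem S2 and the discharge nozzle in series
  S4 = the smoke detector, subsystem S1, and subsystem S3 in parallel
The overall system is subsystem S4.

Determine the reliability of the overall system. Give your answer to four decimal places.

0.9965

R(smoke detector) = exp(−0.000650 × 400) = 0.771052
R(pressure switch) = exp(−0.000211 × 400) = 0.919064
R(agent cylinder valve) = exp(−0.000144 × 400) = 0.944027
R(releasing panel) = exp(−0.000171 × 400) = 0.933887
R(manual pull station) = exp(−0.000412 × 400) = 0.848063
R(discharge nozzle) = exp(−0.000286 × 400) = 0.891901
Series (pressure switch and agent cylinder valve): 0.919064 × 0.944027 = 0.867621
Parallel (releasing panel and manual pull station): 1 − (1 − 0.933887)(1 − 0.848063) = 0.989955
Series ([0.989955] and discharge nozzle): 0.989955 × 0.891901 = 0.882942
Parallel (smoke detector, [0.867621], and [0.882942]): 1 − (1 − 0.771052)(1 − 0.867621)(1 − 0.882942) = 0.9965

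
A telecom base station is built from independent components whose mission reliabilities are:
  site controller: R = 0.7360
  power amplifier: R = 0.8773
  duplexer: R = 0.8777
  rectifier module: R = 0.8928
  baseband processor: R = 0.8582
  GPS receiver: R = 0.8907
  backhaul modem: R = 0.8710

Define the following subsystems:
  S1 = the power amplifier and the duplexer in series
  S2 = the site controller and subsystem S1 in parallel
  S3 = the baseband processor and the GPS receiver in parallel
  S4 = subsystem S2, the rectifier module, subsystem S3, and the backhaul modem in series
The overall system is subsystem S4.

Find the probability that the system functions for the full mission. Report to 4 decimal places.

0.7191

Series (power amplifier and duplexer): 0.877300 × 0.877700 = 0.770006
Parallel (site controller and [0.770006]): 1 − (1 − 0.736000)(1 − 0.770006) = 0.939282
Parallel (baseband processor and GPS receiver): 1 − (1 − 0.858200)(1 − 0.890700) = 0.984501
Series ([0.939282], rectifier module, [0.984501], and backhaul modem): 0.939282 × 0.892800 × 0.984501 × 0.871000 = 0.7191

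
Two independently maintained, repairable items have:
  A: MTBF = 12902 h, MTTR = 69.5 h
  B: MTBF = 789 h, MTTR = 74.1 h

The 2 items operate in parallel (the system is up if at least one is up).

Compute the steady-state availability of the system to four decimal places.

A(A) = MTBF/(MTBF+MTTR) = 12902/(12902+69.5) = 0.994642
A(B) = MTBF/(MTBF+MTTR) = 789/(789+74.1) = 0.914147
Parallel availability: 1 − (1 − 0.994642)(1 − 0.914147) = 0.9995

0.9995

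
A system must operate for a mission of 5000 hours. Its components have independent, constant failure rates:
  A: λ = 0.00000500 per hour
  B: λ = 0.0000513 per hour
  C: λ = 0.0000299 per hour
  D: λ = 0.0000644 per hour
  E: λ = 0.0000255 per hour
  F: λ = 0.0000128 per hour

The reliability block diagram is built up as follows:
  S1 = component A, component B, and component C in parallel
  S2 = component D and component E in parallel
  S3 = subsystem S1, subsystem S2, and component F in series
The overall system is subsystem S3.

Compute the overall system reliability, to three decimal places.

R(A) = exp(−0.00000500 × 5000) = 0.97531
R(B) = exp(−0.0000513 × 5000) = 0.77375
R(C) = exp(−0.0000299 × 5000) = 0.86114
R(D) = exp(−0.0000644 × 5000) = 0.72470
R(E) = exp(−0.0000255 × 5000) = 0.88029
R(F) = exp(−0.0000128 × 5000) = 0.93800
Parallel (A, B, and C): 1 − (1 − 0.97531)(1 − 0.77375)(1 − 0.86114) = 0.99922
Parallel (D and E): 1 − (1 − 0.72470)(1 − 0.88029) = 0.96704
Series ([0.99922], [0.96704], and F): 0.99922 × 0.96704 × 0.93800 = 0.906

0.906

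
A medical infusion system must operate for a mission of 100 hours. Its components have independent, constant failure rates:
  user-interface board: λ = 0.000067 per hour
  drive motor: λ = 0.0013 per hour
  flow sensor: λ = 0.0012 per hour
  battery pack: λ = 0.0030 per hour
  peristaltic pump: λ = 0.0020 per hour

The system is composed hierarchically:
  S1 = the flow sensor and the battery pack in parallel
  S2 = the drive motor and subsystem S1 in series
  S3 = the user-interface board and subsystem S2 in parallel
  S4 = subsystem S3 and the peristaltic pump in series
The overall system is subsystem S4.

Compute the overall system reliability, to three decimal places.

0.818

R(user-interface board) = exp(−0.000067 × 100) = 0.99332
R(drive motor) = exp(−0.0013 × 100) = 0.87810
R(flow sensor) = exp(−0.0012 × 100) = 0.88692
R(battery pack) = exp(−0.0030 × 100) = 0.74082
R(peristaltic pump) = exp(−0.0020 × 100) = 0.81873
Parallel (flow sensor and battery pack): 1 − (1 − 0.88692)(1 − 0.74082) = 0.97069
Series (drive motor and [0.97069]): 0.87810 × 0.97069 = 0.85236
Parallel (user-interface board and [0.85236]): 1 − (1 − 0.99332)(1 − 0.85236) = 0.99901
Series ([0.99901] and peristaltic pump): 0.99901 × 0.81873 = 0.818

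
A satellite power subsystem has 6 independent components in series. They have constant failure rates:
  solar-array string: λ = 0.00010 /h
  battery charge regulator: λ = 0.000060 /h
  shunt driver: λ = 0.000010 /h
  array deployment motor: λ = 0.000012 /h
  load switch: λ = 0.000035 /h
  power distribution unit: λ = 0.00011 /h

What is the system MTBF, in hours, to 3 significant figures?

Series of exponential components: λ_sys = Σ λ_i
λ_sys = 0.00010 + 0.000060 + 0.000010 + 0.000012 + 0.000035 + 0.00011 = 3.2700e-04 /h
MTBF = 1 / λ_sys = 3060 h

3060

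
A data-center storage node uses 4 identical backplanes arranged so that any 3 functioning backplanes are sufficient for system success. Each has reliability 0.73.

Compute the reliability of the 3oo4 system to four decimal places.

R = Σ_{i=3}^{4} C(4,i) p^i (1−p)^{4−i} with p = 0.73
C(4,3)·0.73^3·0.27^1 = 0.420138
C(4,4)·0.73^4·0.27^0 = 0.283982
Sum = 0.7041

0.7041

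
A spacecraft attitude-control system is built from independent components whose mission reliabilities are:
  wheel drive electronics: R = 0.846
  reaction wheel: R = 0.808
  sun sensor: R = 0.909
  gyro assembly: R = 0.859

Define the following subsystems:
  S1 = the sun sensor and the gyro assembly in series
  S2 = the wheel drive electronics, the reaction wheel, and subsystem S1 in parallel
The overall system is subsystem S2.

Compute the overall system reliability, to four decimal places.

Series (sun sensor and gyro assembly): 0.909000 × 0.859000 = 0.780831
Parallel (wheel drive electronics, reaction wheel, and [0.780831]): 1 − (1 − 0.846000)(1 − 0.808000)(1 − 0.780831) = 0.9935

0.9935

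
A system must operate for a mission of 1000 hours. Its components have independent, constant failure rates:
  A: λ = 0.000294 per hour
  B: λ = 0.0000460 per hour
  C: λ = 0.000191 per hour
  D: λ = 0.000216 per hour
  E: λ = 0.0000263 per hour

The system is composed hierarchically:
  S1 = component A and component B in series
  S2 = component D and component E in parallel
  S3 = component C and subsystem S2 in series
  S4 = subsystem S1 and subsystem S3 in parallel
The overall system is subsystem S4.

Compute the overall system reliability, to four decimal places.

0.9487

R(A) = exp(−0.000294 × 1000) = 0.745276
R(B) = exp(−0.0000460 × 1000) = 0.955042
R(C) = exp(−0.000191 × 1000) = 0.826133
R(D) = exp(−0.000216 × 1000) = 0.805735
R(E) = exp(−0.0000263 × 1000) = 0.974043
Series (A and B): 0.745276 × 0.955042 = 0.711770
Parallel (D and E): 1 − (1 − 0.805735)(1 − 0.974043) = 0.994957
Series (C and [0.994957]): 0.826133 × 0.994957 = 0.821967
Parallel ([0.711770] and [0.821967]): 1 − (1 − 0.711770)(1 − 0.821967) = 0.9487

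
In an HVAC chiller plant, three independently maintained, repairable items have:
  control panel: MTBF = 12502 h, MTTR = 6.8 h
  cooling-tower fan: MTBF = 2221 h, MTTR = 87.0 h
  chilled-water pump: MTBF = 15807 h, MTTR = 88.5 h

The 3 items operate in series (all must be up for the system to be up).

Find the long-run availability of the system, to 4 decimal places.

0.9564

A(control panel) = MTBF/(MTBF+MTTR) = 12502/(12502+6.8) = 0.999456
A(cooling-tower fan) = MTBF/(MTBF+MTTR) = 2221/(2221+87.0) = 0.962305
A(chilled-water pump) = MTBF/(MTBF+MTTR) = 15807/(15807+88.5) = 0.994432
Series availability: 0.999456 × 0.962305 × 0.994432 = 0.9564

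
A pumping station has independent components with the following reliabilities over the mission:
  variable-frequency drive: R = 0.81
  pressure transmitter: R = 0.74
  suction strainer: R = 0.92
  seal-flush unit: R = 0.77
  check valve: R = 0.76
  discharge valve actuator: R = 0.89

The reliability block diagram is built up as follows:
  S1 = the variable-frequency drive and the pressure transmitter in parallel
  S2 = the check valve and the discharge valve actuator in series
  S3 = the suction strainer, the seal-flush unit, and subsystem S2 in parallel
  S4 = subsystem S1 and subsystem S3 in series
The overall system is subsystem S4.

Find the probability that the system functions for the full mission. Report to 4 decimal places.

0.9449

Parallel (variable-frequency drive and pressure transmitter): 1 − (1 − 0.810000)(1 − 0.740000) = 0.950600
Series (check valve and discharge valve actuator): 0.760000 × 0.890000 = 0.676400
Parallel (suction strainer, seal-flush unit, and [0.676400]): 1 − (1 − 0.920000)(1 − 0.770000)(1 − 0.676400) = 0.994046
Series ([0.950600] and [0.994046]): 0.950600 × 0.994046 = 0.9449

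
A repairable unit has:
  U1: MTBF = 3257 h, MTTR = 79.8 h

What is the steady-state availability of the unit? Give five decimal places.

A(U1) = MTBF/(MTBF+MTTR) = 3257/(3257+79.8) = 0.97608

0.97608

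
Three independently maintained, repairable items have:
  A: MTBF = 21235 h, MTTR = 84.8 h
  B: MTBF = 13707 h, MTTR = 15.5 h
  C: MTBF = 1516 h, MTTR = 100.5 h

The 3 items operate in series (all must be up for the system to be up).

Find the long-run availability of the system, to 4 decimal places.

0.9330

A(A) = MTBF/(MTBF+MTTR) = 21235/(21235+84.8) = 0.996022
A(B) = MTBF/(MTBF+MTTR) = 13707/(13707+15.5) = 0.998870
A(C) = MTBF/(MTBF+MTTR) = 1516/(1516+100.5) = 0.937829
Series availability: 0.996022 × 0.998870 × 0.937829 = 0.9330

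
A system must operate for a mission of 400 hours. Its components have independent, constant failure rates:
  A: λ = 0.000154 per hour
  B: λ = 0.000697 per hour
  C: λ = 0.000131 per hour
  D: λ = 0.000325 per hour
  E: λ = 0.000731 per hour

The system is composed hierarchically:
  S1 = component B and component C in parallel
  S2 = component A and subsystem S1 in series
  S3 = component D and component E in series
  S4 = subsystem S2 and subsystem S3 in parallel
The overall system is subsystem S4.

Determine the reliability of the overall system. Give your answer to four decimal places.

R(A) = exp(−0.000154 × 400) = 0.940259
R(B) = exp(−0.000697 × 400) = 0.756691
R(C) = exp(−0.000131 × 400) = 0.948949
R(D) = exp(−0.000325 × 400) = 0.878095
R(E) = exp(−0.000731 × 400) = 0.746470
Parallel (B and C): 1 − (1 − 0.756691)(1 − 0.948949) = 0.987579
Series (A and [0.987579]): 0.940259 × 0.987579 = 0.928580
Series (D and E): 0.878095 × 0.746470 = 0.655472
Parallel ([0.928580] and [0.655472]): 1 − (1 − 0.928580)(1 − 0.655472) = 0.9754

0.9754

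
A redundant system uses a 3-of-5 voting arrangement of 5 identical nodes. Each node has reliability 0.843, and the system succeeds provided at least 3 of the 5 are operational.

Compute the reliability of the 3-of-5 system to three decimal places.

R = Σ_{i=3}^{5} C(5,i) p^i (1−p)^{5−i} with p = 0.843
C(5,3)·0.843^3·0.157^2 = 0.14767
C(5,4)·0.843^4·0.157^1 = 0.39644
C(5,5)·0.843^5·0.157^0 = 0.42573
Sum = 0.970

0.970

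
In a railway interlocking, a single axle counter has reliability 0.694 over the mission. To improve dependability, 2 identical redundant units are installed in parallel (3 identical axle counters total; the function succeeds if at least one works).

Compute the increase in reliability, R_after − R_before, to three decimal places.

0.277

R_before = 0.694
R_after = 1 − (1 − 0.694)^3 = 0.971
ΔR = 0.971 − 0.694 = 0.277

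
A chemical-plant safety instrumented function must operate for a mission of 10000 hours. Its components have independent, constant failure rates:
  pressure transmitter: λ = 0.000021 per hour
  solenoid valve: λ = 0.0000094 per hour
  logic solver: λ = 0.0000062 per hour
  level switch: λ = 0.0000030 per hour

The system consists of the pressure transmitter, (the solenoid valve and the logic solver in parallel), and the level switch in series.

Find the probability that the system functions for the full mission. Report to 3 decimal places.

R(pressure transmitter) = exp(−0.000021 × 10000) = 0.81058
R(solenoid valve) = exp(−0.0000094 × 10000) = 0.91028
R(logic solver) = exp(−0.0000062 × 10000) = 0.93988
R(level switch) = exp(−0.0000030 × 10000) = 0.97045
Parallel (solenoid valve and logic solver): 1 − (1 − 0.91028)(1 − 0.93988) = 0.99461
Series (pressure transmitter, [0.99461], and level switch): 0.81058 × 0.99461 × 0.97045 = 0.782

0.782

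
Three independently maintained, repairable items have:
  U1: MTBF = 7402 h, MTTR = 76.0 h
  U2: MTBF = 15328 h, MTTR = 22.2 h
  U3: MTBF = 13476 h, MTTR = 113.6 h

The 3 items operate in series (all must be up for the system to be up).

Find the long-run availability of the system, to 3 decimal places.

A(U1) = MTBF/(MTBF+MTTR) = 7402/(7402+76.0) = 0.989837
A(U2) = MTBF/(MTBF+MTTR) = 15328/(15328+22.2) = 0.998554
A(U3) = MTBF/(MTBF+MTTR) = 13476/(13476+113.6) = 0.991641
Series availability: 0.989837 × 0.998554 × 0.991641 = 0.980

0.980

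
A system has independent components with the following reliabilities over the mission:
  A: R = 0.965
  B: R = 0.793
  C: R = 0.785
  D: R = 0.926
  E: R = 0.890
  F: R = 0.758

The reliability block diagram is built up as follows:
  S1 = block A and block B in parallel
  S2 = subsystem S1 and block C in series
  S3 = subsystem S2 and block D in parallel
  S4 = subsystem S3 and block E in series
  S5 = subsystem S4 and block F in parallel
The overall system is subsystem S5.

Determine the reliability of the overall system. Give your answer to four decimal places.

Parallel (A and B): 1 − (1 − 0.965000)(1 − 0.793000) = 0.992755
Series ([0.992755] and C): 0.992755 × 0.785000 = 0.779313
Parallel ([0.779313] and D): 1 − (1 − 0.779313)(1 − 0.926000) = 0.983669
Series ([0.983669] and E): 0.983669 × 0.890000 = 0.875465
Parallel ([0.875465] and F): 1 − (1 − 0.875465)(1 − 0.758000) = 0.9699

0.9699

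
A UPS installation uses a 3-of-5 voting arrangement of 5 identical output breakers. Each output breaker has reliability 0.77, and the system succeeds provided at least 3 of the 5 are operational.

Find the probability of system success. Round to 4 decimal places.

0.9164

R = Σ_{i=3}^{5} C(5,i) p^i (1−p)^{5−i} with p = 0.77
C(5,3)·0.77^3·0.23^2 = 0.241506
C(5,4)·0.77^4·0.23^1 = 0.404260
C(5,5)·0.77^5·0.23^0 = 0.270678
Sum = 0.9164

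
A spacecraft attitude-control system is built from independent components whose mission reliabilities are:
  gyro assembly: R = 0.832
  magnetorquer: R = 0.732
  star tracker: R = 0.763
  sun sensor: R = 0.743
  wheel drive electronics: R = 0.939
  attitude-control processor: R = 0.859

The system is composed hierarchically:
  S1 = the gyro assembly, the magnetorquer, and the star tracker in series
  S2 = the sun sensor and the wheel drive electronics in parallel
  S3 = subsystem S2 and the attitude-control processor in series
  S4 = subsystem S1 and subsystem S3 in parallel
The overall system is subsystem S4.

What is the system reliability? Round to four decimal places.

Series (gyro assembly, magnetorquer, and star tracker): 0.832000 × 0.732000 × 0.763000 = 0.464685
Parallel (sun sensor and wheel drive electronics): 1 − (1 − 0.743000)(1 − 0.939000) = 0.984323
Series ([0.984323] and attitude-control processor): 0.984323 × 0.859000 = 0.845533
Parallel ([0.464685] and [0.845533]): 1 − (1 − 0.464685)(1 − 0.845533) = 0.9173

0.9173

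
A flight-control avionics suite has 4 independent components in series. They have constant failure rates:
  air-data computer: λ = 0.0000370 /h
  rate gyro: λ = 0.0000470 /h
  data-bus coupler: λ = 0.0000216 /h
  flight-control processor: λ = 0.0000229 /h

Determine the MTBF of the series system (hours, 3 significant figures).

Series of exponential components: λ_sys = Σ λ_i
λ_sys = 0.0000370 + 0.0000470 + 0.0000216 + 0.0000229 = 1.2850e-04 /h
MTBF = 1 / λ_sys = 7780 h

7780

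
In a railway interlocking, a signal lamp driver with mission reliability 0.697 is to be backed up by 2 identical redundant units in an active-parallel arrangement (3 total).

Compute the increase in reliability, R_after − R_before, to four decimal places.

R_before = 0.697
R_after = 1 − (1 − 0.697)^3 = 0.9722
ΔR = 0.9722 − 0.697 = 0.2752

0.2752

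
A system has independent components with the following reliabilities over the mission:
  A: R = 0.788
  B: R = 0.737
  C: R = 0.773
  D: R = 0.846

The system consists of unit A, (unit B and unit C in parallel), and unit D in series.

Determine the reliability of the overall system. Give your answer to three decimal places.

Parallel (B and C): 1 − (1 − 0.73700)(1 − 0.77300) = 0.94030
Series (A, [0.94030], and D): 0.78800 × 0.94030 × 0.84600 = 0.627

0.627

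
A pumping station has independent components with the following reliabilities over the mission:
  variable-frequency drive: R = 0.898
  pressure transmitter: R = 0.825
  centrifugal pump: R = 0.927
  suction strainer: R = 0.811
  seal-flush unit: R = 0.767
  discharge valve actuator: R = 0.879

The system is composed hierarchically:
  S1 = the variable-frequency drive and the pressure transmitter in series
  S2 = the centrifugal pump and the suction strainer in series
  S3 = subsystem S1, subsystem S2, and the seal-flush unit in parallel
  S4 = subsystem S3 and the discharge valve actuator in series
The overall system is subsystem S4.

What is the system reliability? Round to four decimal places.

Series (variable-frequency drive and pressure transmitter): 0.898000 × 0.825000 = 0.740850
Series (centrifugal pump and suction strainer): 0.927000 × 0.811000 = 0.751797
Parallel ([0.740850], [0.751797], and seal-flush unit): 1 − (1 − 0.740850)(1 − 0.751797)(1 − 0.767000) = 0.985013
Series ([0.985013] and discharge valve actuator): 0.985013 × 0.879000 = 0.8658

0.8658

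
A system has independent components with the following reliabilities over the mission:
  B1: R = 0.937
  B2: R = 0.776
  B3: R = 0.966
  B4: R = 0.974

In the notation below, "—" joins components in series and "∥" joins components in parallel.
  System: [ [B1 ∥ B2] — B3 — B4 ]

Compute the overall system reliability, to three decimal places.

0.928

Parallel (B1 and B2): 1 − (1 − 0.93700)(1 − 0.77600) = 0.98589
Series ([0.98589], B3, and B4): 0.98589 × 0.96600 × 0.97400 = 0.928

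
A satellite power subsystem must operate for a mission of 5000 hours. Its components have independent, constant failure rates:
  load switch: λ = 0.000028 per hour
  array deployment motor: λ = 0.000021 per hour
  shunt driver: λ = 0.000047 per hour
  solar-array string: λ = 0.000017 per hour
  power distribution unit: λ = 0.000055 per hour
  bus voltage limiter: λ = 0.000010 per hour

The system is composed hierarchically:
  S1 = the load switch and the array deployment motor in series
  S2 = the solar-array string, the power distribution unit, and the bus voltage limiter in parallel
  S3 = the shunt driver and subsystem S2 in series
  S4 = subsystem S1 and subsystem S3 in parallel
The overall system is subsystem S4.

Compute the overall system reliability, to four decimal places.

0.9543

R(load switch) = exp(−0.000028 × 5000) = 0.869358
R(array deployment motor) = exp(−0.000021 × 5000) = 0.900325
R(shunt driver) = exp(−0.000047 × 5000) = 0.790571
R(solar-array string) = exp(−0.000017 × 5000) = 0.918512
R(power distribution unit) = exp(−0.000055 × 5000) = 0.759572
R(bus voltage limiter) = exp(−0.000010 × 5000) = 0.951229
Series (load switch and array deployment motor): 0.869358 × 0.900325 = 0.782705
Parallel (solar-array string, power distribution unit, and bus voltage limiter): 1 − (1 − 0.918512)(1 − 0.759572)(1 − 0.951229) = 0.999044
Series (shunt driver and [0.999044]): 0.790571 × 0.999044 = 0.789815
Parallel ([0.782705] and [0.789815]): 1 − (1 − 0.782705)(1 − 0.789815) = 0.9543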